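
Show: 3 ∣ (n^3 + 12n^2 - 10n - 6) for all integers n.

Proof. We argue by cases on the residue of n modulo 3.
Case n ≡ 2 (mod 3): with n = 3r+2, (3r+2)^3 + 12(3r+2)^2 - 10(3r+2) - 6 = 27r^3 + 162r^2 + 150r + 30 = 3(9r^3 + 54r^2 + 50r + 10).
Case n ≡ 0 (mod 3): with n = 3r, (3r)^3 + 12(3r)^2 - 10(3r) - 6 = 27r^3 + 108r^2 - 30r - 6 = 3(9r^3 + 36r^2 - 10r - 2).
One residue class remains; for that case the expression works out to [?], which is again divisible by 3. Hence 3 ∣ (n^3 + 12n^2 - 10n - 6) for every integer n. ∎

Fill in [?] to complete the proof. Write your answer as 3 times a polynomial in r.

3(9r^3 + 45r^2 + 17r - 1)

The residues treated are {2, 0}, so the missing case is n ≡ 1 (mod 3); write n = 3r+1.
Then (3r+1)^3 + 12(3r+1)^2 - 10(3r+1) - 6 = 27r^3 + 135r^2 + 51r - 3 = 3(9r^3 + 45r^2 + 17r - 1).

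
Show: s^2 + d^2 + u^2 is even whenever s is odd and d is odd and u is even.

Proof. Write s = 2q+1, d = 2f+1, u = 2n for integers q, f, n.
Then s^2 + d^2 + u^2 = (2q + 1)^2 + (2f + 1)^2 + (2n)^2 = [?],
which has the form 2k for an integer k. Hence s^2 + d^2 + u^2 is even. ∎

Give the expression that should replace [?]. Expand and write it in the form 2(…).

Expanding: (2q + 1)^2 + (2f + 1)^2 + (2n)^2 = 4f^2 + 4f + 4n^2 + 4q^2 + 4q + 2.
Every term is even; pulling out the factor of 2 gives 2(2f^2 + 2f + 2n^2 + 2q^2 + 2q + 1).

2(2f^2 + 2f + 2n^2 + 2q^2 + 2q + 1)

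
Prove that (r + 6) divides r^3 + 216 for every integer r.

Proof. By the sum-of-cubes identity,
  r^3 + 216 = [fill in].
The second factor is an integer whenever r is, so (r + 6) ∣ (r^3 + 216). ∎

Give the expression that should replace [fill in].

a^3 + b^3 = (a + b)(a^2 - ab + b^2). With a = r, b = 6:
r^3 + 216 = (r + 6)(r^2 - 6r + 36).

(r + 6)(r^2 - 6r + 36)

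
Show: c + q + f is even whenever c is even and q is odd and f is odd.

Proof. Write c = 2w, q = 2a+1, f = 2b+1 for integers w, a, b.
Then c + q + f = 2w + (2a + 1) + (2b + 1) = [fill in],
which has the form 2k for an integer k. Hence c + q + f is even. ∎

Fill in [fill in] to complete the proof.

2(a + b + w + 1)

Expanding: 2w + (2a + 1) + (2b + 1) = 2a + 2b + 2w + 2.
Every term is even; pulling out the factor of 2 gives 2(a + b + w + 1).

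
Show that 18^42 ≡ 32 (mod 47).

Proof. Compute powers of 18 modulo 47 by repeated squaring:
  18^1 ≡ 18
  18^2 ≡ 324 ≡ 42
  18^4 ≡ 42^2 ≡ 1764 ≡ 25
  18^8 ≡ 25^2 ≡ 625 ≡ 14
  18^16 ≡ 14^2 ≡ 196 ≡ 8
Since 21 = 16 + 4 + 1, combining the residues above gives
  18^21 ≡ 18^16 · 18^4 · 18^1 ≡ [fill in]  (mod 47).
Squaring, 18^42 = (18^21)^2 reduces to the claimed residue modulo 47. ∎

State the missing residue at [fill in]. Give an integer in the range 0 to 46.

18^16 · 18^4 · 18^1 ≡ 8 · 25 · 18 = 3600.
3600 mod 47 = 28, so 18^21 ≡ 28 (mod 47).

28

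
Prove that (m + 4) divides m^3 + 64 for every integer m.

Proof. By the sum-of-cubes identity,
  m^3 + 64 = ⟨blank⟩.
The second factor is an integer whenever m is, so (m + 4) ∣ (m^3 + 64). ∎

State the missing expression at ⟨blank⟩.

(m + 4)(m^2 - 4m + 16)

a^3 + b^3 = (a + b)(a^2 - ab + b^2). With a = m, b = 4:
m^3 + 64 = (m + 4)(m^2 - 4m + 16).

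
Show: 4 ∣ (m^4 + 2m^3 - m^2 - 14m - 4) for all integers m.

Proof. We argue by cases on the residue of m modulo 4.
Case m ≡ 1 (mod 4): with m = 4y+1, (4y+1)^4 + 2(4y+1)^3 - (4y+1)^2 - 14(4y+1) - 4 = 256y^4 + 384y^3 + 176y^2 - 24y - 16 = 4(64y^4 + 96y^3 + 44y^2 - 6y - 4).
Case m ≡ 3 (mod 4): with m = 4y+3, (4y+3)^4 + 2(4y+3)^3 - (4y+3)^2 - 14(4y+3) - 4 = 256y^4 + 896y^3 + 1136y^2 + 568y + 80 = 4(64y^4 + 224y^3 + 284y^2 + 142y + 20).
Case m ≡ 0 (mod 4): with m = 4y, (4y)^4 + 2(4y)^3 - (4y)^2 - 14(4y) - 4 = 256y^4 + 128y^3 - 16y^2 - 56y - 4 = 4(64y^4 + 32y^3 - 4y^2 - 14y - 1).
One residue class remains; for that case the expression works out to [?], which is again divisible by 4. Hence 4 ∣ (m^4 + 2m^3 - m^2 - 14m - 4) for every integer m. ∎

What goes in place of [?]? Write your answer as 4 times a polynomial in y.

4(64y^4 + 160y^3 + 140y^2 + 38y - 1)

The residues treated are {1, 3, 0}, so the missing case is m ≡ 2 (mod 4); write m = 4y+2.
Then (4y+2)^4 + 2(4y+2)^3 - (4y+2)^2 - 14(4y+2) - 4 = 256y^4 + 640y^3 + 560y^2 + 152y - 4 = 4(64y^4 + 160y^3 + 140y^2 + 38y - 1).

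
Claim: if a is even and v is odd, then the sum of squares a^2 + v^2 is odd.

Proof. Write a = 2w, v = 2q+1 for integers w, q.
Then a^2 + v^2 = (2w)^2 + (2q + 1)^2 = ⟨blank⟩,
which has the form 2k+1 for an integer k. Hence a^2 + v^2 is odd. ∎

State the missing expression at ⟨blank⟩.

Expanding: (2w)^2 + (2q + 1)^2 = 4q^2 + 4q + 4w^2 + 1.
Every term except the constant is even, so this is 2(2q^2 + 2q + 2w^2) + 1,
and 2q^2 + 2q + 2w^2 ∈ ℤ gives the required form.

2(2q^2 + 2q + 2w^2) + 1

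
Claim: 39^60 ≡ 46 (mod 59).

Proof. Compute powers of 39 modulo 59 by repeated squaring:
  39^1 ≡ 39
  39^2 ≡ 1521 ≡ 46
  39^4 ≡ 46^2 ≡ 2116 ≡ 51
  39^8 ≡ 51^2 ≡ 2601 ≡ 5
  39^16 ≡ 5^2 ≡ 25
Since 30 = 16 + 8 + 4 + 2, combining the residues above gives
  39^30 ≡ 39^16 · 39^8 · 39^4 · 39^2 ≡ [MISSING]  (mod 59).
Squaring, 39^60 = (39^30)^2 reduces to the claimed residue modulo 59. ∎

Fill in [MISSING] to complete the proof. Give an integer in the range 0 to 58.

20

39^16 · 39^8 · 39^4 · 39^2 ≡ 25 · 5 · 51 · 46 = 293250.
293250 mod 59 = 20, so 39^30 ≡ 20 (mod 59).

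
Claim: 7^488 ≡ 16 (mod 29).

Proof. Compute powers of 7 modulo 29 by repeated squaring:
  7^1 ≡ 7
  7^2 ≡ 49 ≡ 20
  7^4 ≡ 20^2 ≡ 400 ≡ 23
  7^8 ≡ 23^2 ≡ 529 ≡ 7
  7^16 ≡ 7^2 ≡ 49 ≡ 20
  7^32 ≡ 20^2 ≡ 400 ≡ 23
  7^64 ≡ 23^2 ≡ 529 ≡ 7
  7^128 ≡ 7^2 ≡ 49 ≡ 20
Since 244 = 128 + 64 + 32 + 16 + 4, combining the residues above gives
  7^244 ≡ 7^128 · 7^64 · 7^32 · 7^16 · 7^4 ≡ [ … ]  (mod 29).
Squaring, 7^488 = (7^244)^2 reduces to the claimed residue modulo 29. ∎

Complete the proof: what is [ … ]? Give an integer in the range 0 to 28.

25

Multiply the listed residues: 20 · 7 · 23 · 20 · 23 = 140 → 3220 → 64400 → 1481200.
Reducing modulo 29: 1481200 = 51075·29 + 25, so 7^244 ≡ 25.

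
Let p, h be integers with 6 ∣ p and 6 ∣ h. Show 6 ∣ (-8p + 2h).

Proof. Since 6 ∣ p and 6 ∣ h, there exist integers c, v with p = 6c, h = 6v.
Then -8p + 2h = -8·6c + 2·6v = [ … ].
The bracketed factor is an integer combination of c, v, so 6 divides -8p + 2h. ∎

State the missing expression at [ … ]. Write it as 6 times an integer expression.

6(-8c + 2v)

Pull the common 6 out of every term: -8·6c + 2·6v = 6(-8c + 2v).
-8c + 2v is an integer, which exhibits the divisibility.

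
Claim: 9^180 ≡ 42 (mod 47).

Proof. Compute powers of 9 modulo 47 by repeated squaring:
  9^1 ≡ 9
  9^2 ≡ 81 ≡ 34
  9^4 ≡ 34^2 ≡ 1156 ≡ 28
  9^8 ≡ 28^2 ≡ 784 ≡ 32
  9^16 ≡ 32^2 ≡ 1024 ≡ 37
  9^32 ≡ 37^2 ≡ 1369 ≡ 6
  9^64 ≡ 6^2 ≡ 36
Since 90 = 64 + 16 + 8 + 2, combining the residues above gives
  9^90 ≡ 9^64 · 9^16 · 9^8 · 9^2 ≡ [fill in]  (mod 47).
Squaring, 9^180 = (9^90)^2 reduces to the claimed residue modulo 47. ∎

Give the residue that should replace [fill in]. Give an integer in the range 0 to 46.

9^64 · 9^16 · 9^8 · 9^2 ≡ 36 · 37 · 32 · 34 = 1449216.
1449216 mod 47 = 18, so 9^90 ≡ 18 (mod 47).

18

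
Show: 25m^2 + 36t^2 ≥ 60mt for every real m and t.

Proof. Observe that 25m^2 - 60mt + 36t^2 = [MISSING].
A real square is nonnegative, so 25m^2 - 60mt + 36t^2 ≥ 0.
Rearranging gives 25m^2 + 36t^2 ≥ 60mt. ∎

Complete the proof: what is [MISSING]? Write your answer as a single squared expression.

(5m - 6t)^2

The leading and trailing coefficients are 5^2 and 6^2, and 60 = 2·5·6, so the trinomial is (5m - 6t)^2.
Hence 25m^2 - 60mt + 36t^2 ≥ 0.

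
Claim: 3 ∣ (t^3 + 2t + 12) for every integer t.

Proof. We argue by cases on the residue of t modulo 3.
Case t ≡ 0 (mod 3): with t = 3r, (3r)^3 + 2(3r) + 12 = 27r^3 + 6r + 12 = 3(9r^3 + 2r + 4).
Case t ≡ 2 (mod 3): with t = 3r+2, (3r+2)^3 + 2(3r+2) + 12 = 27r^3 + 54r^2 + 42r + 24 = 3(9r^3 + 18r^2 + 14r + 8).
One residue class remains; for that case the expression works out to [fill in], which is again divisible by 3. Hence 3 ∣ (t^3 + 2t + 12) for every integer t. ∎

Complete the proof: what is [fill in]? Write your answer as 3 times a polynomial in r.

Only t ≡ 1 (mod 3) is unaccounted for. Put t = 3r+1:
(3r+1)^3 + 2(3r+1) + 12 expands to 27r^3 + 27r^2 + 15r + 15,
and factoring out 3 leaves 3(9r^3 + 9r^2 + 5r + 5).

3(9r^3 + 9r^2 + 5r + 5)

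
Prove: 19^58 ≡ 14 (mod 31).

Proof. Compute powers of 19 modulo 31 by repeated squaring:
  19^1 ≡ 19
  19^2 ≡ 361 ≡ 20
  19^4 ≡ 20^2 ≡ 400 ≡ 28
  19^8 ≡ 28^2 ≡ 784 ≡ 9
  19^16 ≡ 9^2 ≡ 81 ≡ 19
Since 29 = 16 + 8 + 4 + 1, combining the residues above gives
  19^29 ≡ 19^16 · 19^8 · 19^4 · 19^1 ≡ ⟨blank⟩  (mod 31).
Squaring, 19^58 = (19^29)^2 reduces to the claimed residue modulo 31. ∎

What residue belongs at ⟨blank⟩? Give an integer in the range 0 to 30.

Multiply the listed residues: 19 · 9 · 28 · 19 = 171 → 4788 → 90972.
Reducing modulo 31: 90972 = 2934·31 + 18, so 19^29 ≡ 18.

18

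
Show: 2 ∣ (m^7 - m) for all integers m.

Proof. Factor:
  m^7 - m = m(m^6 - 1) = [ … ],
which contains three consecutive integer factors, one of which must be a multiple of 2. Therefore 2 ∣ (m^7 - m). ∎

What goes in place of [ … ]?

(m - 1)m(m + 1)(m^4 + m^2 + 1)

m^6 - 1 = (m^2 - 1)(m^4 + m^2 + 1), and m^2 - 1 = (m-1)(m+1).
So m(m^6 - 1) = (m - 1)m(m + 1)(m^4 + m^2 + 1).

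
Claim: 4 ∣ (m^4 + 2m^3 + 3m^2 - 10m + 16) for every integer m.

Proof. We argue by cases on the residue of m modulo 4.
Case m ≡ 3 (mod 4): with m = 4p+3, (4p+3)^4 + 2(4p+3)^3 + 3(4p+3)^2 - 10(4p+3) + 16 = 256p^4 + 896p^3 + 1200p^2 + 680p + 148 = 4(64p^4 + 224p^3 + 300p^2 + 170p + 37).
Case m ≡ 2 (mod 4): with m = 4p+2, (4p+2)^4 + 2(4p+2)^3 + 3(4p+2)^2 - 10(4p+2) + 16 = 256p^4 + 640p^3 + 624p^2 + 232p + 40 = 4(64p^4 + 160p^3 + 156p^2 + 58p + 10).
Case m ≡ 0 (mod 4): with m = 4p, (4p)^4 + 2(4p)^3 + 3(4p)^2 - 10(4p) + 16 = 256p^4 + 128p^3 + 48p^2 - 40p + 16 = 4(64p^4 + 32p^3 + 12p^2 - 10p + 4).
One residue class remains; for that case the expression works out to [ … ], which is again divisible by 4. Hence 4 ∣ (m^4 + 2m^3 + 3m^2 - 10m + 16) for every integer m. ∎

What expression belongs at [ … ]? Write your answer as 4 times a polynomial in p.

4(64p^4 + 96p^3 + 60p^2 + 6p + 3)

The residues treated are {3, 2, 0}, so the missing case is m ≡ 1 (mod 4); write m = 4p+1.
Then (4p+1)^4 + 2(4p+1)^3 + 3(4p+1)^2 - 10(4p+1) + 16 = 256p^4 + 384p^3 + 240p^2 + 24p + 12 = 4(64p^4 + 96p^3 + 60p^2 + 6p + 3).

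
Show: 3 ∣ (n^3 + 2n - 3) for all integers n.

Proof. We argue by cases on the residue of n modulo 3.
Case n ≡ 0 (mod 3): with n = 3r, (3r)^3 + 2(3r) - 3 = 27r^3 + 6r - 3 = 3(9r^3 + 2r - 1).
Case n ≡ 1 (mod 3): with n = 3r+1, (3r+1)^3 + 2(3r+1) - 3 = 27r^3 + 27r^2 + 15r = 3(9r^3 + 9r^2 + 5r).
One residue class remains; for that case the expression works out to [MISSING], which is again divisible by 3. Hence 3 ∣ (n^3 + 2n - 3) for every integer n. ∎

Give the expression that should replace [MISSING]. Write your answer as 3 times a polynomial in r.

The residues treated are {0, 1}, so the missing case is n ≡ 2 (mod 3); write n = 3r+2.
Then (3r+2)^3 + 2(3r+2) - 3 = 27r^3 + 54r^2 + 42r + 9 = 3(9r^3 + 18r^2 + 14r + 3).

3(9r^3 + 18r^2 + 14r + 3)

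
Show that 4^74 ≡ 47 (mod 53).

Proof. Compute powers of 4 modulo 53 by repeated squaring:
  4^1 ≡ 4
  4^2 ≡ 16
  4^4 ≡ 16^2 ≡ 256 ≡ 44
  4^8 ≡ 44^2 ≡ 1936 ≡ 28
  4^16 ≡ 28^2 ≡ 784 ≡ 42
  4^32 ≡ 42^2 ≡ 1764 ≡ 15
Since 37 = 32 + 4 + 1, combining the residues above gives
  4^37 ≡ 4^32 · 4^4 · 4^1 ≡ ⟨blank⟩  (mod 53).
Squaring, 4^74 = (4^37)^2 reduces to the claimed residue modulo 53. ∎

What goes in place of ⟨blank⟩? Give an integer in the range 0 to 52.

43

Multiply the listed residues: 15 · 44 · 4 = 660 → 2640.
Reducing modulo 53: 2640 = 49·53 + 43, so 4^37 ≡ 43.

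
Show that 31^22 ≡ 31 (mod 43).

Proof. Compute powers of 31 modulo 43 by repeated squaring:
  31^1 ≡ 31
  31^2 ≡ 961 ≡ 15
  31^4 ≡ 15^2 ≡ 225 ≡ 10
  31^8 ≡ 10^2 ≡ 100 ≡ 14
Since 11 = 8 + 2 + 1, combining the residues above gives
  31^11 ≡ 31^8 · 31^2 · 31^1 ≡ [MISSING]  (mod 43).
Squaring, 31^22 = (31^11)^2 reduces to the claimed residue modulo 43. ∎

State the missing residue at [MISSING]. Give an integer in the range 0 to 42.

31^8 · 31^2 · 31^1 ≡ 14 · 15 · 31 = 6510.
6510 mod 43 = 17, so 31^11 ≡ 17 (mod 43).

17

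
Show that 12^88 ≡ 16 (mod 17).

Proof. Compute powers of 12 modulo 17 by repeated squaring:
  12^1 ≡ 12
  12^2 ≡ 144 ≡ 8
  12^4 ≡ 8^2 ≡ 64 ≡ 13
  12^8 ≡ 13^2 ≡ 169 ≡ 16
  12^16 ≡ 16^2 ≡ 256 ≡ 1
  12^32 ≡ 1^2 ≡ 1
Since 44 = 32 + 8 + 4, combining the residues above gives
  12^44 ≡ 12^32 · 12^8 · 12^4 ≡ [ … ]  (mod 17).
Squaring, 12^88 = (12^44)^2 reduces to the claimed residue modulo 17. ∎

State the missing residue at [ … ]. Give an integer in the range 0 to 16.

Multiply the listed residues: 1 · 16 · 13 = 16 → 208.
Reducing modulo 17: 208 = 12·17 + 4, so 12^44 ≡ 4.

4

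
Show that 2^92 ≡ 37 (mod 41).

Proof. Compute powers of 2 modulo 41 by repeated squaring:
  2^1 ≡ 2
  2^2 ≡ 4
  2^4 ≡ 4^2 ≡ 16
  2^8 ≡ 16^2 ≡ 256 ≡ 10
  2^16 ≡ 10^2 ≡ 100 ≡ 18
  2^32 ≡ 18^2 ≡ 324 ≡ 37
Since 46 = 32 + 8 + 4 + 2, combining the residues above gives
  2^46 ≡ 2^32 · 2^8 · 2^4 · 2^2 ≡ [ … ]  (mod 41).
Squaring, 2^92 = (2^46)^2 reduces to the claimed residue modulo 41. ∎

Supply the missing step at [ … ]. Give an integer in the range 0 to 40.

Multiply the listed residues: 37 · 10 · 16 · 4 = 370 → 5920 → 23680.
Reducing modulo 41: 23680 = 577·41 + 23, so 2^46 ≡ 23.

23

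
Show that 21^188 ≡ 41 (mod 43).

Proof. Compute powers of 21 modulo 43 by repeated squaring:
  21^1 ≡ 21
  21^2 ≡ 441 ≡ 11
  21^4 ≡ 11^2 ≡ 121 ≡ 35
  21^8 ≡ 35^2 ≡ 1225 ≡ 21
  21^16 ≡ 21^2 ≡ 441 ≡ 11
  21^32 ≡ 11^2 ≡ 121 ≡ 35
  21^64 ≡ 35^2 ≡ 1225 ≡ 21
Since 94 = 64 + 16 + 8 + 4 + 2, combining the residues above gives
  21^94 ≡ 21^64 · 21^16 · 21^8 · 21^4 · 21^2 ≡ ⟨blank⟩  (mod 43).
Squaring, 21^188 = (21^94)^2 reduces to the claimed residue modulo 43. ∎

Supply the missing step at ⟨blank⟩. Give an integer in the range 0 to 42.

16

21^64 · 21^16 · 21^8 · 21^4 · 21^2 ≡ 21 · 11 · 21 · 35 · 11 = 1867635.
1867635 mod 43 = 16, so 21^94 ≡ 16 (mod 43).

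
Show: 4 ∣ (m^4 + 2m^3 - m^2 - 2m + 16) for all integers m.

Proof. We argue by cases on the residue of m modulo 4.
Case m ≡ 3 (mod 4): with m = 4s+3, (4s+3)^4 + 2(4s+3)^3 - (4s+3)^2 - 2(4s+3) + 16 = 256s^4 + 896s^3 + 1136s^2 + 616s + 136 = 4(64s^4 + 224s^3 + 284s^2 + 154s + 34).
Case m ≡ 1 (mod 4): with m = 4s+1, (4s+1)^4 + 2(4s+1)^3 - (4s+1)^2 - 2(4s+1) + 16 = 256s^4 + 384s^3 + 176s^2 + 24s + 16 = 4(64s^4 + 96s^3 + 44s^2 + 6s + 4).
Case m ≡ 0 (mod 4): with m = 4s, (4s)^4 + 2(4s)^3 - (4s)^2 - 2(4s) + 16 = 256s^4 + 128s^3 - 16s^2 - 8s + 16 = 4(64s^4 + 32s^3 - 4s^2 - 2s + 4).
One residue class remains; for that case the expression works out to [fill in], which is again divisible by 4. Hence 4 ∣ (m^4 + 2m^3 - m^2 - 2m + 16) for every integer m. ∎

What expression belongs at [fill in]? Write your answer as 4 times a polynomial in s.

Only m ≡ 2 (mod 4) is unaccounted for. Put m = 4s+2:
(4s+2)^4 + 2(4s+2)^3 - (4s+2)^2 - 2(4s+2) + 16 expands to 256s^4 + 640s^3 + 560s^2 + 200s + 40,
and factoring out 4 leaves 4(64s^4 + 160s^3 + 140s^2 + 50s + 10).

4(64s^4 + 160s^3 + 140s^2 + 50s + 10)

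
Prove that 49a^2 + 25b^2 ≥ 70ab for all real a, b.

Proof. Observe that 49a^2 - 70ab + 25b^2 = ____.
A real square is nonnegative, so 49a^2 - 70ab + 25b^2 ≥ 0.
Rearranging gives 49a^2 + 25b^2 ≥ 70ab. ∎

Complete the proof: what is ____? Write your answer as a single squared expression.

The leading and trailing coefficients are 7^2 and 5^2, and 70 = 2·7·5, so the trinomial is (7a - 5b)^2.
Hence 49a^2 - 70ab + 25b^2 ≥ 0.

(7a - 5b)^2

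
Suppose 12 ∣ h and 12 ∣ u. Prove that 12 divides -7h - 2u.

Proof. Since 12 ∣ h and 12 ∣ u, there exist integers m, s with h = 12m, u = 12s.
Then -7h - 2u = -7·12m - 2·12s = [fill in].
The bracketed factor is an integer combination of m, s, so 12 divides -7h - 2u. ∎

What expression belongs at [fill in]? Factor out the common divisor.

12(-7m - 2s)

Each term has a factor of 12: -7·12m - 2·12s = 12·(-7m - 2s).
Since -7m - 2s is an integer, 12 ∣ (-7h - 2u).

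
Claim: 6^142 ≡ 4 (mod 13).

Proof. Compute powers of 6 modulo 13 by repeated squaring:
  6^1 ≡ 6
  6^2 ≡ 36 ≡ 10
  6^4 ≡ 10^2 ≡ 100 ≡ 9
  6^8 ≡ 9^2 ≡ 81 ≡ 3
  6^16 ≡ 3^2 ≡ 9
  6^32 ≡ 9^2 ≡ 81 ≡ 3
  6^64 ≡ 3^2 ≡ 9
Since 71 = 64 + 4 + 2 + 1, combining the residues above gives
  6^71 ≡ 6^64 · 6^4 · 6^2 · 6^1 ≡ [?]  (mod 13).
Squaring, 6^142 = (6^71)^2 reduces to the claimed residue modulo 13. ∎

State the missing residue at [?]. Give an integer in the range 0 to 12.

11

Multiply the listed residues: 9 · 9 · 10 · 6 = 81 → 810 → 4860.
Reducing modulo 13: 4860 = 373·13 + 11, so 6^71 ≡ 11.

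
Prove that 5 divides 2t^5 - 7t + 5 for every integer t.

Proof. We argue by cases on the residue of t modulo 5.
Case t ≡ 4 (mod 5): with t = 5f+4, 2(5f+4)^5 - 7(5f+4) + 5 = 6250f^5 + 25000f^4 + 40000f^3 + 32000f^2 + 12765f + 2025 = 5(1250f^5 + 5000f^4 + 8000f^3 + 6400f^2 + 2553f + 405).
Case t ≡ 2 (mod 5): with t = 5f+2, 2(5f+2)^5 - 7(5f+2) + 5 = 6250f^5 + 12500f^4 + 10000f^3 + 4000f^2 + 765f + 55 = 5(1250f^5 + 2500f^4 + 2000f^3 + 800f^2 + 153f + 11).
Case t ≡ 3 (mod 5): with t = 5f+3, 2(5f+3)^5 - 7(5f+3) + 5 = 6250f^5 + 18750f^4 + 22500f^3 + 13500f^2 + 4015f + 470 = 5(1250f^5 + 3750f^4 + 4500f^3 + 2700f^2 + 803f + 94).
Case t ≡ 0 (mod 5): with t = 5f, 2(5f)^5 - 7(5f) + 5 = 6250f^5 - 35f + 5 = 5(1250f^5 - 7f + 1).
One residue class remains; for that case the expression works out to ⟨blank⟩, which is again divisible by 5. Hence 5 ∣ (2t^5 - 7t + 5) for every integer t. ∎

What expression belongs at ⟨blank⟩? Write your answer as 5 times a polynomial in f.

5(1250f^5 + 1250f^4 + 500f^3 + 100f^2 + 3f)

Only t ≡ 1 (mod 5) is unaccounted for. Put t = 5f+1:
2(5f+1)^5 - 7(5f+1) + 5 expands to 6250f^5 + 6250f^4 + 2500f^3 + 500f^2 + 15f,
and factoring out 5 leaves 5(1250f^5 + 1250f^4 + 500f^3 + 100f^2 + 3f).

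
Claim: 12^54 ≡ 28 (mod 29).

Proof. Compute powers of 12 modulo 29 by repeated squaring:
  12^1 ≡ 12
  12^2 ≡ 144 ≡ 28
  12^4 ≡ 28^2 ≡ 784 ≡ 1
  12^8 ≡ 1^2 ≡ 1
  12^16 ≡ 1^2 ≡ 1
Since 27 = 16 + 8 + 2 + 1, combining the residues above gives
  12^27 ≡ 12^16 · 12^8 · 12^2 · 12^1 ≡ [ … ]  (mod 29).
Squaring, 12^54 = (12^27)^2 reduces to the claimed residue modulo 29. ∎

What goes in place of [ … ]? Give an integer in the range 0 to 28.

Multiply the listed residues: 1 · 1 · 28 · 12 = 1 → 28 → 336.
Reducing modulo 29: 336 = 11·29 + 17, so 12^27 ≡ 17.

17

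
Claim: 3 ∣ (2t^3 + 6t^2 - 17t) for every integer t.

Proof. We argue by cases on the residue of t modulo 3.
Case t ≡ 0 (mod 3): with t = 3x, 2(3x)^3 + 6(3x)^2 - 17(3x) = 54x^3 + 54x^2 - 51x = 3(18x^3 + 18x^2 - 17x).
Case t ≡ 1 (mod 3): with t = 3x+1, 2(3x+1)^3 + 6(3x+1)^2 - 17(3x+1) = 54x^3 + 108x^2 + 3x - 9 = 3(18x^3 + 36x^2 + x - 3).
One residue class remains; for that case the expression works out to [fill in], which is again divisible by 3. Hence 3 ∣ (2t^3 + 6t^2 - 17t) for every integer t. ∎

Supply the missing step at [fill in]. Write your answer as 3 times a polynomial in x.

3(18x^3 + 54x^2 + 31x + 2)

The residues treated are {0, 1}, so the missing case is t ≡ 2 (mod 3); write t = 3x+2.
Then 2(3x+2)^3 + 6(3x+2)^2 - 17(3x+2) = 54x^3 + 162x^2 + 93x + 6 = 3(18x^3 + 54x^2 + 31x + 2).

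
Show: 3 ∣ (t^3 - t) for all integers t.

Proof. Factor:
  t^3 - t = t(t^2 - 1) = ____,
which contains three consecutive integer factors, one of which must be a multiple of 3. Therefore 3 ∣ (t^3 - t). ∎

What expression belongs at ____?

(t - 1)t(t + 1)

t(t^2 - 1) = t(t - 1)(t + 1) = (t - 1)t(t + 1).
These three factors are consecutive integers, so their product is divisible by 3.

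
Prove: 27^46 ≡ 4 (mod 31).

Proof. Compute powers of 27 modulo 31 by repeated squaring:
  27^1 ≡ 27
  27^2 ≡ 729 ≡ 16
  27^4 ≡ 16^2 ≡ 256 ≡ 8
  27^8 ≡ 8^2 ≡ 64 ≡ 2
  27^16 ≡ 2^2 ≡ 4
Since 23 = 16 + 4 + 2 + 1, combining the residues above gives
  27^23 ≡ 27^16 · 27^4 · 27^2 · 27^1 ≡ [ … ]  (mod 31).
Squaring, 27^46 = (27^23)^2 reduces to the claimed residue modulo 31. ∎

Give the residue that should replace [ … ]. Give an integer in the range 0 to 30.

27^16 · 27^4 · 27^2 · 27^1 ≡ 4 · 8 · 16 · 27 = 13824.
13824 mod 31 = 29, so 27^23 ≡ 29 (mod 31).

29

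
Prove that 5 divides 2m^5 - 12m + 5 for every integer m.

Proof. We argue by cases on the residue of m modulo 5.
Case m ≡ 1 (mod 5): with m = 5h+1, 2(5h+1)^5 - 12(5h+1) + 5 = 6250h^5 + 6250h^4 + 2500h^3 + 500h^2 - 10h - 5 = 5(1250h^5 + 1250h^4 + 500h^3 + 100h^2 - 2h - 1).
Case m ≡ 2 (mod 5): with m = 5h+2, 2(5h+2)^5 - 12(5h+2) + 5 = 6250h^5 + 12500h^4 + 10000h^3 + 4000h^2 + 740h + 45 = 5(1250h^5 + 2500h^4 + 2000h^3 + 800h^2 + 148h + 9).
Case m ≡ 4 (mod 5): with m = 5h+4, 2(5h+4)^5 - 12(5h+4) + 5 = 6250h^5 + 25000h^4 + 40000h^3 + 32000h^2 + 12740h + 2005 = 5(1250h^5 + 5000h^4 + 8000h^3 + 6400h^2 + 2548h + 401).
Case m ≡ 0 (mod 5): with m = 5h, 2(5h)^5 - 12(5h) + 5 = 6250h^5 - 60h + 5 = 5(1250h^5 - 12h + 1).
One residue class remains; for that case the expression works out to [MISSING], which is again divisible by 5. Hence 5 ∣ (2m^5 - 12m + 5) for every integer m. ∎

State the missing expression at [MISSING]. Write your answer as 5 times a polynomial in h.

5(1250h^5 + 3750h^4 + 4500h^3 + 2700h^2 + 798h + 91)

Only m ≡ 3 (mod 5) is unaccounted for. Put m = 5h+3:
2(5h+3)^5 - 12(5h+3) + 5 expands to 6250h^5 + 18750h^4 + 22500h^3 + 13500h^2 + 3990h + 455,
and factoring out 5 leaves 5(1250h^5 + 3750h^4 + 4500h^3 + 2700h^2 + 798h + 91).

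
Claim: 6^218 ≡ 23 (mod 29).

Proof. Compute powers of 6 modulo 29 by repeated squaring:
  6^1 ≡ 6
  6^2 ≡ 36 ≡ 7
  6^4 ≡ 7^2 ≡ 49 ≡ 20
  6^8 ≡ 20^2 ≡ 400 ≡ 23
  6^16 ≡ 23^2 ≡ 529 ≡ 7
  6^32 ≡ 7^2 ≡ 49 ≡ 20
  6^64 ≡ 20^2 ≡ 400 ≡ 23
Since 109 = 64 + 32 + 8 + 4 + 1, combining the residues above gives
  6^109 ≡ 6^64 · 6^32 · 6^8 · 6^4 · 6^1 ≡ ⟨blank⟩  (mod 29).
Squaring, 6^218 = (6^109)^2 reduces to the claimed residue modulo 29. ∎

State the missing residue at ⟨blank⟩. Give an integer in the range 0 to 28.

Multiply the listed residues: 23 · 20 · 23 · 20 · 6 = 460 → 10580 → 211600 → 1269600.
Reducing modulo 29: 1269600 = 43779·29 + 9, so 6^109 ≡ 9.

9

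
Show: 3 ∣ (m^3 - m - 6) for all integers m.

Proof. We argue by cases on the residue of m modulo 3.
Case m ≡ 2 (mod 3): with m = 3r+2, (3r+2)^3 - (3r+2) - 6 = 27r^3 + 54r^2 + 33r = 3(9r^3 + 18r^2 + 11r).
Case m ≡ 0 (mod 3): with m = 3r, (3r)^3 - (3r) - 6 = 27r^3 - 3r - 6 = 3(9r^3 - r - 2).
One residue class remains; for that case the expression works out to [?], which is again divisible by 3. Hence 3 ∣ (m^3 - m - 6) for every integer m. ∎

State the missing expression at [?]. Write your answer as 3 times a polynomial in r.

3(9r^3 + 9r^2 + 2r - 2)

The residues treated are {2, 0}, so the missing case is m ≡ 1 (mod 3); write m = 3r+1.
Then (3r+1)^3 - (3r+1) - 6 = 27r^3 + 27r^2 + 6r - 6 = 3(9r^3 + 9r^2 + 2r - 2).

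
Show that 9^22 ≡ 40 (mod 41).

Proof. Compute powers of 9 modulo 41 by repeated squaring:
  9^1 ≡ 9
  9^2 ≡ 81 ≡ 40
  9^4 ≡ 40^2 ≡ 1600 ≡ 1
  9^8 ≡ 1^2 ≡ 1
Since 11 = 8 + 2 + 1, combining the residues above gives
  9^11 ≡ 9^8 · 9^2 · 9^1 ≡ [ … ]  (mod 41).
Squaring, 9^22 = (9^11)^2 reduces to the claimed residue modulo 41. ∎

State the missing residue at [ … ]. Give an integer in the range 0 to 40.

9^8 · 9^2 · 9^1 ≡ 1 · 40 · 9 = 360.
360 mod 41 = 32, so 9^11 ≡ 32 (mod 41).

32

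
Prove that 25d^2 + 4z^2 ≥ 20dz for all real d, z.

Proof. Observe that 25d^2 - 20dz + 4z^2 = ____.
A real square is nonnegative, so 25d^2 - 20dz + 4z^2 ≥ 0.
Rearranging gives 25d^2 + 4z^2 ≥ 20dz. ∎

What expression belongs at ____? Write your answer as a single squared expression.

25d^2 - 20dz + 4z^2 is a perfect-square trinomial: the outer terms are (5d)^2 and (2z)^2, and the cross term is -2·5d·2z.
So 25d^2 - 20dz + 4z^2 = (5d - 2z)^2 ≥ 0.

(5d - 2z)^2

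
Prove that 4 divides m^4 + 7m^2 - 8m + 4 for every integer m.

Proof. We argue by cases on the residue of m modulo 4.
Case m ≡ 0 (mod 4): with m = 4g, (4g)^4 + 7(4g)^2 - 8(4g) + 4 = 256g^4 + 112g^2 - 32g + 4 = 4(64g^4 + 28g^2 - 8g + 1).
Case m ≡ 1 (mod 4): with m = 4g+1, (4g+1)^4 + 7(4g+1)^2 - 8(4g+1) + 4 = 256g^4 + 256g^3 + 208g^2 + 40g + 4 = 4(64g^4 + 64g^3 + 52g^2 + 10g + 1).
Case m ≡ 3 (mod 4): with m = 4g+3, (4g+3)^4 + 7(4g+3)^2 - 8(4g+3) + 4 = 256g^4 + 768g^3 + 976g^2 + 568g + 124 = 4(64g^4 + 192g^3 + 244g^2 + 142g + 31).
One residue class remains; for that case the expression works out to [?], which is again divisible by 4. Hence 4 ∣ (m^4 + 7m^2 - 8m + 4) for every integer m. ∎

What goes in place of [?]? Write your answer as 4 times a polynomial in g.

The residues treated are {0, 1, 3}, so the missing case is m ≡ 2 (mod 4); write m = 4g+2.
Then (4g+2)^4 + 7(4g+2)^2 - 8(4g+2) + 4 = 256g^4 + 512g^3 + 496g^2 + 208g + 32 = 4(64g^4 + 128g^3 + 124g^2 + 52g + 8).

4(64g^4 + 128g^3 + 124g^2 + 52g + 8)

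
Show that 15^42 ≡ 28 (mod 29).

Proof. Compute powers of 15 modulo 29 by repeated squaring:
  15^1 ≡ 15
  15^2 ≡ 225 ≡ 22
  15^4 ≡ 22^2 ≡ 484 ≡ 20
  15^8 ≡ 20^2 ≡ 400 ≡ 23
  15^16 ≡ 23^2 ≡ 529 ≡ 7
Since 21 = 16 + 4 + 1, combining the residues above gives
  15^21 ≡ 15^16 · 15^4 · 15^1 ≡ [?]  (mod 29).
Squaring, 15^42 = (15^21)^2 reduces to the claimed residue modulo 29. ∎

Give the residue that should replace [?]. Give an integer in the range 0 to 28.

15^16 · 15^4 · 15^1 ≡ 7 · 20 · 15 = 2100.
2100 mod 29 = 12, so 15^21 ≡ 12 (mod 29).

12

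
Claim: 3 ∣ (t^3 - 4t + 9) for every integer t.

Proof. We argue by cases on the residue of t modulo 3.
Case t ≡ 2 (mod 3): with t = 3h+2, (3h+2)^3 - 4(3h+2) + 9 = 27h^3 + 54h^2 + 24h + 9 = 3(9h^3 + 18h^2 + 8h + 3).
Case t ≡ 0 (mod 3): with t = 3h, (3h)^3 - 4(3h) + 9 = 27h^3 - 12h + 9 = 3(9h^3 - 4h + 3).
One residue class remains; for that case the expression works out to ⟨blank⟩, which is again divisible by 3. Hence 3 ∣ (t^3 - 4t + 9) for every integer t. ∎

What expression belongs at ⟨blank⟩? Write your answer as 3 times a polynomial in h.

The residues treated are {2, 0}, so the missing case is t ≡ 1 (mod 3); write t = 3h+1.
Then (3h+1)^3 - 4(3h+1) + 9 = 27h^3 + 27h^2 - 3h + 6 = 3(9h^3 + 9h^2 - h + 2).

3(9h^3 + 9h^2 - h + 2)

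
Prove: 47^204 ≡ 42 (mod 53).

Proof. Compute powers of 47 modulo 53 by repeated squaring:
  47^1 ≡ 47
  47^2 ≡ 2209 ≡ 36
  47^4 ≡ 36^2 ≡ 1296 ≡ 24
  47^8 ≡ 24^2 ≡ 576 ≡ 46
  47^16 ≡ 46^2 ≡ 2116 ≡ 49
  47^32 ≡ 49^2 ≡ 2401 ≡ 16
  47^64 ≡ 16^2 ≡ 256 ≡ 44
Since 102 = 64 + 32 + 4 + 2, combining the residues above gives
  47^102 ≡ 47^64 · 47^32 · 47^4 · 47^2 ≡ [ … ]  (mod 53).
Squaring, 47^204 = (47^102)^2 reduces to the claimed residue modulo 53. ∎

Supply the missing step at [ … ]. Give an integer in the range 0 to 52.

47^64 · 47^32 · 47^4 · 47^2 ≡ 44 · 16 · 24 · 36 = 608256.
608256 mod 53 = 28, so 47^102 ≡ 28 (mod 53).

28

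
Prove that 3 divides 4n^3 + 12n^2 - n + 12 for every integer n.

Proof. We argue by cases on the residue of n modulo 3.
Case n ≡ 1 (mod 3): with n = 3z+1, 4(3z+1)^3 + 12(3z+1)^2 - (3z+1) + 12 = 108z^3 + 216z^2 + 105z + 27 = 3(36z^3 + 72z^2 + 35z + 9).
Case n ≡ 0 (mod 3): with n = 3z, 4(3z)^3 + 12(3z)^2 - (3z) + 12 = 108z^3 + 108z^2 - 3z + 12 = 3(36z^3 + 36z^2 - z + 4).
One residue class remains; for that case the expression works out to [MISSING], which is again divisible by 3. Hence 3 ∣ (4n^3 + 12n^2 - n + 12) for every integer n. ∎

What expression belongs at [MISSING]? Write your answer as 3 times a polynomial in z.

3(36z^3 + 108z^2 + 95z + 30)

Only n ≡ 2 (mod 3) is unaccounted for. Put n = 3z+2:
4(3z+2)^3 + 12(3z+2)^2 - (3z+2) + 12 expands to 108z^3 + 324z^2 + 285z + 90,
and factoring out 3 leaves 3(36z^3 + 108z^2 + 95z + 30).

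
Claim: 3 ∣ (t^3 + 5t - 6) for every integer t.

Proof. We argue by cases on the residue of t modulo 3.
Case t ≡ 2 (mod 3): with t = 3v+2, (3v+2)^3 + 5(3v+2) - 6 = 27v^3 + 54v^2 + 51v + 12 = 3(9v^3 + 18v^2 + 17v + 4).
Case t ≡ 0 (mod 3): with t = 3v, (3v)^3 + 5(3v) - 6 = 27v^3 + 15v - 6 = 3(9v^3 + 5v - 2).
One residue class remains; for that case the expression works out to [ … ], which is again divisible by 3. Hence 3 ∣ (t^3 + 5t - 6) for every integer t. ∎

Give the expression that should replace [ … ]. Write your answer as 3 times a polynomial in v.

3(9v^3 + 9v^2 + 8v)

The residues treated are {2, 0}, so the missing case is t ≡ 1 (mod 3); write t = 3v+1.
Then (3v+1)^3 + 5(3v+1) - 6 = 27v^3 + 27v^2 + 24v = 3(9v^3 + 9v^2 + 8v).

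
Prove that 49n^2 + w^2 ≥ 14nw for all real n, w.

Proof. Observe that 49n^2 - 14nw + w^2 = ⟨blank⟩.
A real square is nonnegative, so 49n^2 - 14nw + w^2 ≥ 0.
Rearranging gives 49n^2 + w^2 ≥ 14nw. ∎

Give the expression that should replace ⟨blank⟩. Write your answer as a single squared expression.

The leading and trailing coefficients are 7^2 and 1^2, and 14 = 2·7·1, so the trinomial is (7n - w)^2.
Hence 49n^2 - 14nw + w^2 ≥ 0.

(7n - w)^2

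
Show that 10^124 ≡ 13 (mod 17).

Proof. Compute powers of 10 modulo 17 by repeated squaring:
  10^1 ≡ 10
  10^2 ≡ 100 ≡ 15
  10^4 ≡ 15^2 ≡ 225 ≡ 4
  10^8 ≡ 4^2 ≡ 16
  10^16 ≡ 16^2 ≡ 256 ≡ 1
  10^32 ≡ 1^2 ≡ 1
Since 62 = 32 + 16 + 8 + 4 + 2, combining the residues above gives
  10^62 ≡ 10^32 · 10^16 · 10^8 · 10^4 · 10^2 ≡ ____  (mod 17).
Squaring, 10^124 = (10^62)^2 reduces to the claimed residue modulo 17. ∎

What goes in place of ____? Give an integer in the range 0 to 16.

8

10^32 · 10^16 · 10^8 · 10^4 · 10^2 ≡ 1 · 1 · 16 · 4 · 15 = 960.
960 mod 17 = 8, so 10^62 ≡ 8 (mod 17).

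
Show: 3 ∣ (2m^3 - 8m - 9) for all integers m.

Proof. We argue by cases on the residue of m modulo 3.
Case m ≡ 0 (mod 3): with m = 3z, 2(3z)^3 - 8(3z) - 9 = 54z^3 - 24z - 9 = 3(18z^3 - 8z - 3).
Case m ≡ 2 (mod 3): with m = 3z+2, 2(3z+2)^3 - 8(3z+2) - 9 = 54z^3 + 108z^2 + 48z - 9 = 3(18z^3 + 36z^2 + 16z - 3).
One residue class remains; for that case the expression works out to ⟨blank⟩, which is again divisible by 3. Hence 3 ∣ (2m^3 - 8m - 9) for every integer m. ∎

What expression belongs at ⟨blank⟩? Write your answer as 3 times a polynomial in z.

3(18z^3 + 18z^2 - 2z - 5)

The residues treated are {0, 2}, so the missing case is m ≡ 1 (mod 3); write m = 3z+1.
Then 2(3z+1)^3 - 8(3z+1) - 9 = 54z^3 + 54z^2 - 6z - 15 = 3(18z^3 + 18z^2 - 2z - 5).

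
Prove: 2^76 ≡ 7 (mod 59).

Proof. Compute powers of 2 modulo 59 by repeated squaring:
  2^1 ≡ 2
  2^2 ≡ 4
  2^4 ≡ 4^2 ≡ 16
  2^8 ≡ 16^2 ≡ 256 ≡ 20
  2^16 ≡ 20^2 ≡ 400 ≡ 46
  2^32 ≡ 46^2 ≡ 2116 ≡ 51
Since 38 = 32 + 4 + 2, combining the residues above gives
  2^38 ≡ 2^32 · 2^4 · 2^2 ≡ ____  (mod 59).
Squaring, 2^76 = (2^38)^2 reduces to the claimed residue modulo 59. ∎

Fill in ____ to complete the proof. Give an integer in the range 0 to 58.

19

Multiply the listed residues: 51 · 16 · 4 = 816 → 3264.
Reducing modulo 59: 3264 = 55·59 + 19, so 2^38 ≡ 19.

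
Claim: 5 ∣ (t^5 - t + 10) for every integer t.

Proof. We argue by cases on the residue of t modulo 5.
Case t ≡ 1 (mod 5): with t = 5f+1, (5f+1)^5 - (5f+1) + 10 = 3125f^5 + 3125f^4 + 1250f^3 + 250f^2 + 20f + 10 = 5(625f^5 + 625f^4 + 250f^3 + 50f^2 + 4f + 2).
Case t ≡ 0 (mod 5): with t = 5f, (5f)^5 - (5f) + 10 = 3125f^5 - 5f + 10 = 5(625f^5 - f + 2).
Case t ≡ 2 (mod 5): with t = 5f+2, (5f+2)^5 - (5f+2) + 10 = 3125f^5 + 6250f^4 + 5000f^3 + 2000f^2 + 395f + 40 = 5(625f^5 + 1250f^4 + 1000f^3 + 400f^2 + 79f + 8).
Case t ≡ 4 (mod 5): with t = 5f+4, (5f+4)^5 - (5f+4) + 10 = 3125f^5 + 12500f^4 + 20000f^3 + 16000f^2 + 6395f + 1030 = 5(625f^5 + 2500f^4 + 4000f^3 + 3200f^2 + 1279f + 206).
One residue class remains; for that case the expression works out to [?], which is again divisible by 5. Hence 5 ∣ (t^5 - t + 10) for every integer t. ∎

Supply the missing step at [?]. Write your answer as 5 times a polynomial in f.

5(625f^5 + 1875f^4 + 2250f^3 + 1350f^2 + 404f + 50)

The residues treated are {1, 0, 2, 4}, so the missing case is t ≡ 3 (mod 5); write t = 5f+3.
Then (5f+3)^5 - (5f+3) + 10 = 3125f^5 + 9375f^4 + 11250f^3 + 6750f^2 + 2020f + 250 = 5(625f^5 + 1875f^4 + 2250f^3 + 1350f^2 + 404f + 50).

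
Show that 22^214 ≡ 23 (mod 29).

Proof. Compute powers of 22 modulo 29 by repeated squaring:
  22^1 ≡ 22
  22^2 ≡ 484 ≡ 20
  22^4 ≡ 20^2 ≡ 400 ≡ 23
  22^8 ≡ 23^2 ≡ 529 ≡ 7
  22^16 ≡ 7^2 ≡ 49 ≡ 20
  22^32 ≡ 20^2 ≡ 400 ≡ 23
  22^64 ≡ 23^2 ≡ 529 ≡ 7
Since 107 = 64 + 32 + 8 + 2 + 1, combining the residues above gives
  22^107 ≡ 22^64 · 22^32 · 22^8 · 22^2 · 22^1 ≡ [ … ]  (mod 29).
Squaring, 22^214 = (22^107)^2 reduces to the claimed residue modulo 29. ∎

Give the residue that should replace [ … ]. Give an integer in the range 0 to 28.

22^64 · 22^32 · 22^8 · 22^2 · 22^1 ≡ 7 · 23 · 7 · 20 · 22 = 495880.
495880 mod 29 = 9, so 22^107 ≡ 9 (mod 29).

9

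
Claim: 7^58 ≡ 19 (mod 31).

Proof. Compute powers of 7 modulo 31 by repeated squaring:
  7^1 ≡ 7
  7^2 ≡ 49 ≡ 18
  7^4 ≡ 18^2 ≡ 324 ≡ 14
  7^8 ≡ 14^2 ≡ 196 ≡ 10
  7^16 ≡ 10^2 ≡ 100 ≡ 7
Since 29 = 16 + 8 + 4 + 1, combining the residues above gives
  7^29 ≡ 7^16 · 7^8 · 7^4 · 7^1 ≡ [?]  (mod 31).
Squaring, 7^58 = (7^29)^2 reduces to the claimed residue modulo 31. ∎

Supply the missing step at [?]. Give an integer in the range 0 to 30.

9

Multiply the listed residues: 7 · 10 · 14 · 7 = 70 → 980 → 6860.
Reducing modulo 31: 6860 = 221·31 + 9, so 7^29 ≡ 9.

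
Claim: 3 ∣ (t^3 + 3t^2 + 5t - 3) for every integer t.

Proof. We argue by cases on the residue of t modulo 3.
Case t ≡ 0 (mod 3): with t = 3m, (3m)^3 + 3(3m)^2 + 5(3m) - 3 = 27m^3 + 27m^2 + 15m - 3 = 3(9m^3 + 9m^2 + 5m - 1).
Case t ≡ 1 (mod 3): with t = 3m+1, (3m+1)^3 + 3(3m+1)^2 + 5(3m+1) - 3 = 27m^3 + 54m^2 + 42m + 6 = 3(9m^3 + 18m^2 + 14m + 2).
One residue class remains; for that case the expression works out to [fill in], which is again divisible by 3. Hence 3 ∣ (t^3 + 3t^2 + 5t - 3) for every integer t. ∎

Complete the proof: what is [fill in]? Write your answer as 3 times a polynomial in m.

The residues treated are {0, 1}, so the missing case is t ≡ 2 (mod 3); write t = 3m+2.
Then (3m+2)^3 + 3(3m+2)^2 + 5(3m+2) - 3 = 27m^3 + 81m^2 + 87m + 27 = 3(9m^3 + 27m^2 + 29m + 9).

3(9m^3 + 27m^2 + 29m + 9)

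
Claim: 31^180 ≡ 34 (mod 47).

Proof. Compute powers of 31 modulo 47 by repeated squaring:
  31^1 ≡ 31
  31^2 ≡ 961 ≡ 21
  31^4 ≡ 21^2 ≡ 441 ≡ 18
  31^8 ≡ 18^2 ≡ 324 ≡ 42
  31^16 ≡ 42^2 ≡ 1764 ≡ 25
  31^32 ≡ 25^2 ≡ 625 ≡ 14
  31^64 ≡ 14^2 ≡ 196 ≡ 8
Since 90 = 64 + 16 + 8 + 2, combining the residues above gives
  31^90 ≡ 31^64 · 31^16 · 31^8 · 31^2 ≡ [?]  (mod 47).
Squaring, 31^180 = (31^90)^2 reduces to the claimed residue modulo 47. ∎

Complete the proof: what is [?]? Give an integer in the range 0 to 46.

Multiply the listed residues: 8 · 25 · 42 · 21 = 200 → 8400 → 176400.
Reducing modulo 47: 176400 = 3753·47 + 9, so 31^90 ≡ 9.

9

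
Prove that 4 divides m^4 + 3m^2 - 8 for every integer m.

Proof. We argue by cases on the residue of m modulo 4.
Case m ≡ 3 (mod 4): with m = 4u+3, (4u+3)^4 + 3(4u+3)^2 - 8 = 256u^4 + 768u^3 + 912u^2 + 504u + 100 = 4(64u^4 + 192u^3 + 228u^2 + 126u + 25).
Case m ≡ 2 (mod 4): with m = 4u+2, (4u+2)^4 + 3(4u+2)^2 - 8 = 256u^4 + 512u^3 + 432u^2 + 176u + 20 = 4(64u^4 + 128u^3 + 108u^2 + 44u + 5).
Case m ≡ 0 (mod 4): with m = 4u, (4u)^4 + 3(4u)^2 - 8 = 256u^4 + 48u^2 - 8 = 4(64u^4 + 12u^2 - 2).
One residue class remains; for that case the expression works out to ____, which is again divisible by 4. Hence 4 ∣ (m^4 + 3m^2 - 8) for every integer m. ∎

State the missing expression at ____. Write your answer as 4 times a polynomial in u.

Only m ≡ 1 (mod 4) is unaccounted for. Put m = 4u+1:
(4u+1)^4 + 3(4u+1)^2 - 8 expands to 256u^4 + 256u^3 + 144u^2 + 40u - 4,
and factoring out 4 leaves 4(64u^4 + 64u^3 + 36u^2 + 10u - 1).

4(64u^4 + 64u^3 + 36u^2 + 10u - 1)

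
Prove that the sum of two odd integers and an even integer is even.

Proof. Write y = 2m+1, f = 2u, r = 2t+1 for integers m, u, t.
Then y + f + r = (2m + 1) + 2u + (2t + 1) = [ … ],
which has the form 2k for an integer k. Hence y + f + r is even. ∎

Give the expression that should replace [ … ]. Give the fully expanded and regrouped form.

Expanding: (2m + 1) + 2u + (2t + 1) = 2m + 2t + 2u + 2.
Every term is even; pulling out the factor of 2 gives 2(m + t + u + 1).

2(m + t + u + 1)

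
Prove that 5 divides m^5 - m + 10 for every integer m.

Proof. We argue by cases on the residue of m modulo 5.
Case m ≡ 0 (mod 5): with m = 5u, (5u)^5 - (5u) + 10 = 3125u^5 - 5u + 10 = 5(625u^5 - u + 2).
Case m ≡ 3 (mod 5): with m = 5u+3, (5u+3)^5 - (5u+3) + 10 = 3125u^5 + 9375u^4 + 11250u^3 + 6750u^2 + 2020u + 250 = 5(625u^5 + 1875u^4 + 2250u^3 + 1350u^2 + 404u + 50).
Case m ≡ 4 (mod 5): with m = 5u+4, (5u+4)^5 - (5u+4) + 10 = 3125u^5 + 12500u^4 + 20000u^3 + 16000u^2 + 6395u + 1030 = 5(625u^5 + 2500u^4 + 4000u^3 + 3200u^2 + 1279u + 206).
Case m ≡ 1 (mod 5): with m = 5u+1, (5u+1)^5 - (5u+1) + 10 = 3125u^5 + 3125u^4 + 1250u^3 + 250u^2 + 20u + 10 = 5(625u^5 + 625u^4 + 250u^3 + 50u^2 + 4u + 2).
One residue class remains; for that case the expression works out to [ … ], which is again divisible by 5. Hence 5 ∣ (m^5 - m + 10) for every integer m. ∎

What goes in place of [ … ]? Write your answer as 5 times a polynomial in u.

Only m ≡ 2 (mod 5) is unaccounted for. Put m = 5u+2:
(5u+2)^5 - (5u+2) + 10 expands to 3125u^5 + 6250u^4 + 5000u^3 + 2000u^2 + 395u + 40,
and factoring out 5 leaves 5(625u^5 + 1250u^4 + 1000u^3 + 400u^2 + 79u + 8).

5(625u^5 + 1250u^4 + 1000u^3 + 400u^2 + 79u + 8)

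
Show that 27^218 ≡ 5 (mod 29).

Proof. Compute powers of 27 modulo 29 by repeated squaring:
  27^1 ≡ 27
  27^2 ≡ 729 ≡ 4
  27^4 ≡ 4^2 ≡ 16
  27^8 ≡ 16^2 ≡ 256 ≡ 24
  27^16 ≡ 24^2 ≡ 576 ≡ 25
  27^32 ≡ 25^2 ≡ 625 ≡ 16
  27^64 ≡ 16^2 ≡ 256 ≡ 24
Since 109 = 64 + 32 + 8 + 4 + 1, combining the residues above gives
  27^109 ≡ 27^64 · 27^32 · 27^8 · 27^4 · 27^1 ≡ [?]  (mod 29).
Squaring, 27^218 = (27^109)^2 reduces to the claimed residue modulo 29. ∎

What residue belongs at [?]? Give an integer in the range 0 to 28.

18

Multiply the listed residues: 24 · 16 · 24 · 16 · 27 = 384 → 9216 → 147456 → 3981312.
Reducing modulo 29: 3981312 = 137286·29 + 18, so 27^109 ≡ 18.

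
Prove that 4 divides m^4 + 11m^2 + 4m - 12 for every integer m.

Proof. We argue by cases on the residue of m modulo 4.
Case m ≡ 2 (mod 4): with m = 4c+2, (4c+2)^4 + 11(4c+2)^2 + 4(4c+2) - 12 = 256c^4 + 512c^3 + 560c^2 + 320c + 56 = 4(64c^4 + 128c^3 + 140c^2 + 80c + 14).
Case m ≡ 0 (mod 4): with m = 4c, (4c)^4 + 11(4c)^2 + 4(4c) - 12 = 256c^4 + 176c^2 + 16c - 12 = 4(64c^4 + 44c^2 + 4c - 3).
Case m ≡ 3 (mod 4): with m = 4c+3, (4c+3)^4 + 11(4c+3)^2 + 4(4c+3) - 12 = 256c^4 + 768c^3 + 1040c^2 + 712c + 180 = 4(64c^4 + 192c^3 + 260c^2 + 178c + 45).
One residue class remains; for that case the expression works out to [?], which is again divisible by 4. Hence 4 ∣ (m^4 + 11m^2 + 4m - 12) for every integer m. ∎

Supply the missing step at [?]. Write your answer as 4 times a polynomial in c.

4(64c^4 + 64c^3 + 68c^2 + 30c + 1)

The residues treated are {2, 0, 3}, so the missing case is m ≡ 1 (mod 4); write m = 4c+1.
Then (4c+1)^4 + 11(4c+1)^2 + 4(4c+1) - 12 = 256c^4 + 256c^3 + 272c^2 + 120c + 4 = 4(64c^4 + 64c^3 + 68c^2 + 30c + 1).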